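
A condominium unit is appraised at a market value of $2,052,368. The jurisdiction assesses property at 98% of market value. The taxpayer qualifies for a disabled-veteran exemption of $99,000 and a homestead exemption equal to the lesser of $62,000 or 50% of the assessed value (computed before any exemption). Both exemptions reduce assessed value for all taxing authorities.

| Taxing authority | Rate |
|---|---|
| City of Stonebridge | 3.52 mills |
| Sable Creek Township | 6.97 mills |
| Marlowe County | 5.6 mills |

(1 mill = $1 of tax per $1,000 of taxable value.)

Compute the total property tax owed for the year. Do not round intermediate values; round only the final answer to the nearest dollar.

$29,772

Assessed value = $2,052,368 × 0.98 = $2,011,320.64
Homestead exemption = min($62,000, 50% × $2,011,320.64) = min($62,000, $1,005,660.32) = $62,000 (dollar cap binds)
Taxable value = $2,011,320.64 − $99,000 − $62,000 = $1,850,320.64
City of Stonebridge: $1,850,320.64 × 0.00352 = $6,513.1286528
Sable Creek Township: $1,850,320.64 × 0.00697 = $12,896.7348608
Marlowe County: $1,850,320.64 × 0.0056 = $10,361.795584
Total = $29,771.6590976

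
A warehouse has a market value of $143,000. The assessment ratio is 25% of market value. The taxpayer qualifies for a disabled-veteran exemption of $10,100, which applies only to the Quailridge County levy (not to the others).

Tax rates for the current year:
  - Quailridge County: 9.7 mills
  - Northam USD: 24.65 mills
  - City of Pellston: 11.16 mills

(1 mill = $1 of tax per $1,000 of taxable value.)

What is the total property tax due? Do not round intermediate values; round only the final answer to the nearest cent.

Assessed value = $143,000 × 0.25 = $35,750
Quailridge County: ($35,750 − $10,100) × 0.0097 = $25,650 × 0.0097 = $248.805
Northam USD: $35,750 × 0.02465 = $881.2375
City of Pellston: $35,750 × 0.01116 = $398.97
Total = $1,529.0125

$1,529.01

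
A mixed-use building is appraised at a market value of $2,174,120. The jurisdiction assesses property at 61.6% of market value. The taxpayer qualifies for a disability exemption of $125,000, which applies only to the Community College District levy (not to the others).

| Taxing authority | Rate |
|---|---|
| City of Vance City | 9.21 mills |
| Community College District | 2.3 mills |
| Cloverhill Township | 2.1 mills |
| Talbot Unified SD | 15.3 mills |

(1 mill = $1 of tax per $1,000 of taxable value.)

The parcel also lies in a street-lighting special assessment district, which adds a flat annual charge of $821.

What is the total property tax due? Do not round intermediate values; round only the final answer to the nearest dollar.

$39,251

Assessed value = $2,174,120 × 0.616 = $1,339,257.92
City of Vance City: $1,339,257.92 × 0.00921 = $12,334.5654432
Community College District: ($1,339,257.92 − $125,000) × 0.0023 = $1,214,257.92 × 0.0023 = $2,792.793216
Cloverhill Township: $1,339,257.92 × 0.0021 = $2,812.441632
Talbot Unified SD: $1,339,257.92 × 0.0153 = $20,490.646176
Levies subtotal = $38,430.4464672
Total = $38,430.4464672 + $821 = $39,251.4464672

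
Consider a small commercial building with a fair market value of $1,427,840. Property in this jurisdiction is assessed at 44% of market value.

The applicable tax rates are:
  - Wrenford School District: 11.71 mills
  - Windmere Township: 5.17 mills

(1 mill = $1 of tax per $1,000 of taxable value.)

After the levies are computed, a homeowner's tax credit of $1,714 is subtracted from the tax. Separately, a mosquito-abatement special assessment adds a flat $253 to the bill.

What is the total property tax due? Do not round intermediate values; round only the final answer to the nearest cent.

Assessed value = $1,427,840 × 0.44 = $628,249.6
Wrenford School District: $628,249.6 × 0.01171 = $7,356.802816
Windmere Township: $628,249.6 × 0.00517 = $3,248.050432
Levies subtotal = $10,604.853248
After credit = $10,604.853248 − $1,714 = $8,890.853248
Total = $8,890.853248 + $253 = $9,143.853248

$9,143.85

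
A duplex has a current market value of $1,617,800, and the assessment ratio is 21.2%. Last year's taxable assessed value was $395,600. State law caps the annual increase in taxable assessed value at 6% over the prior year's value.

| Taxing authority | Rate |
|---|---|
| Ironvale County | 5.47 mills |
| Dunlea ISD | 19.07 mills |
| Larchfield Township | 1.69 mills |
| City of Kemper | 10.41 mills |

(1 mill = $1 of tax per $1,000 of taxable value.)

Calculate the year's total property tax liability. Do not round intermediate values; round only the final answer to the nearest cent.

Uncapped assessed value = $1,617,800 × 0.212 = $342,973.6
Cap limit = $395,600 × 1.06 = $419,336
Taxable assessed value = min($342,973.6, $419,336) = $342,973.6 (cap does not bind)
Ironvale County: $342,973.6 × 0.00547 = $1,876.065592
Dunlea ISD: $342,973.6 × 0.01907 = $6,540.506552
Larchfield Township: $342,973.6 × 0.00169 = $579.625384
City of Kemper: $342,973.6 × 0.01041 = $3,570.355176
Total = $12,566.552704

$12,566.55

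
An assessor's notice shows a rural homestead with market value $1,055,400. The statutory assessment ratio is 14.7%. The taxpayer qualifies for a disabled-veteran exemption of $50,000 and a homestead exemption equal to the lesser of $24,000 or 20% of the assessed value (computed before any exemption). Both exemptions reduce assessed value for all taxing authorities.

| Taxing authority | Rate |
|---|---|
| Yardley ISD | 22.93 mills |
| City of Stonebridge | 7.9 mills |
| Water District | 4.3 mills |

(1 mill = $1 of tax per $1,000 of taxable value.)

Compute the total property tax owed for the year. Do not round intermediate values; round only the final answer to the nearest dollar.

$2,851

Assessed value = $1,055,400 × 0.147 = $155,143.8
Homestead exemption = min($24,000, 20% × $155,143.8) = min($24,000, $31,028.76) = $24,000 (dollar cap binds)
Taxable value = $155,143.8 − $50,000 − $24,000 = $81,143.8
Yardley ISD: $81,143.8 × 0.02293 = $1,860.627334
City of Stonebridge: $81,143.8 × 0.0079 = $641.03602
Water District: $81,143.8 × 0.0043 = $348.91834
Total = $2,850.581694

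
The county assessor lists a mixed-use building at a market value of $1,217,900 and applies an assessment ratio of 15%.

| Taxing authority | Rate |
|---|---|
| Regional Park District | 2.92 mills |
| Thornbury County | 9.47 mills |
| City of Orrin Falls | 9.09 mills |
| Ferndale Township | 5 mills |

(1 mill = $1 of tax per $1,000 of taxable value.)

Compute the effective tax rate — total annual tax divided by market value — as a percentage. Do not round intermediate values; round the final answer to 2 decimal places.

Assessed value = $1,217,900 × 0.15 = $182,685
Regional Park District: $182,685 × 0.00292 = $533.4402
Thornbury County: $182,685 × 0.00947 = $1,730.02695
City of Orrin Falls: $182,685 × 0.00909 = $1,660.60665
Ferndale Township: $182,685 × 0.005 = $913.425
Total tax = $4,837.4988
Effective rate = $4,837.4988 ÷ $1,217,900 = 0.40% of market value

0.40%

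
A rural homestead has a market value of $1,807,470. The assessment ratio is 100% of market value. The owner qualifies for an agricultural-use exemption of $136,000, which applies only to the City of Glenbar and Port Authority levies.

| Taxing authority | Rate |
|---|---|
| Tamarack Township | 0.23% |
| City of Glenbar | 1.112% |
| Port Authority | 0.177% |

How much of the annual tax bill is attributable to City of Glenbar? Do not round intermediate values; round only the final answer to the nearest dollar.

Assessed value = $1,807,470 × 1 = $1,807,470
City of Glenbar taxable value = $1,807,470 − $136,000 = $1,671,470
City of Glenbar levy = $1,671,470 × 0.01112 = $18,586.7464

$18,587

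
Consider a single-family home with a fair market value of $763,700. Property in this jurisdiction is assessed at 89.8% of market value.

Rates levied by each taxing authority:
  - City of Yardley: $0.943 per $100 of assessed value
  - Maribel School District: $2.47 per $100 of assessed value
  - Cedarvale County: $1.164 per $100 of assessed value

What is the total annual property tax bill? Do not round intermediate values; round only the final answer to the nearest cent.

Assessed value = $763,700 × 0.898 = $685,802.6
City of Yardley: $685,802.6 × 0.00943 = $6,467.118518
Maribel School District: $685,802.6 × 0.0247 = $16,939.32422
Cedarvale County: $685,802.6 × 0.01164 = $7,982.742264
Total = $6,467.118518 + $16,939.32422 + $7,982.742264 = $31,389.185002

$31,389.19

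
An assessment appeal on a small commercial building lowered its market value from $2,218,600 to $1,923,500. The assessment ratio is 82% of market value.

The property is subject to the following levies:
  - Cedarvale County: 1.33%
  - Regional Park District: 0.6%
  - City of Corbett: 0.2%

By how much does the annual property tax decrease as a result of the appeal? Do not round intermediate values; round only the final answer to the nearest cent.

$5,154.22

Old assessed value = $2,218,600 × 0.82 = $1,819,252
New assessed value = $1,923,500 × 0.82 = $1,577,270
Combined rate = 0.0133 + 0.006 + 0.002 = 0.0213
Old tax = $1,819,252 × 0.0213 = $38,750.0676
New tax = $1,577,270 × 0.0213 = $33,595.851
Reduction = $38,750.0676 − $33,595.851 = $5,154.2166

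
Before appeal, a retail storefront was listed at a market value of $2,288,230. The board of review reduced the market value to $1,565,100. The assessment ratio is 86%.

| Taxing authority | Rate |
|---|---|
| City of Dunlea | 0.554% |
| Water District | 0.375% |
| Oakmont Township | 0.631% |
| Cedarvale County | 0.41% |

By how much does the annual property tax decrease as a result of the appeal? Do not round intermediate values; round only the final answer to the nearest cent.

Old assessed value = $2,288,230 × 0.86 = $1,967,877.8
New assessed value = $1,565,100 × 0.86 = $1,345,986
Combined rate = 0.00554 + 0.00375 + 0.00631 + 0.0041 = 0.0197
Old tax = $1,967,877.8 × 0.0197 = $38,767.19266
New tax = $1,345,986 × 0.0197 = $26,515.9242
Reduction = $38,767.19266 − $26,515.9242 = $12,251.26846

$12,251.27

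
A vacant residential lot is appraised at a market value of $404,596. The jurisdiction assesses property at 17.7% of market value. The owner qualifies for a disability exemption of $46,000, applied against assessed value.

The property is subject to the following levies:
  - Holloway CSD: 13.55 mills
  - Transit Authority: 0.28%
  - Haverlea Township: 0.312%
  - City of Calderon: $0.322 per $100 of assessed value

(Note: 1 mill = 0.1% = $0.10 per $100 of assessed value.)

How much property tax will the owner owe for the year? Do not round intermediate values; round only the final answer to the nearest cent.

Assessed value = $404,596 × 0.177 = $71,613.492
Taxable value = $71,613.492 − $46,000 = $25,613.492
Holloway CSD: $25,613.492 × 0.01355 = $347.0628166
Transit Authority: $25,613.492 × 0.0028 = $71.7177776
Haverlea Township: $25,613.492 × 0.00312 = $79.91409504
City of Calderon: $25,613.492 × 0.00322 = $82.47544424
Total = $581.17013348

$581.17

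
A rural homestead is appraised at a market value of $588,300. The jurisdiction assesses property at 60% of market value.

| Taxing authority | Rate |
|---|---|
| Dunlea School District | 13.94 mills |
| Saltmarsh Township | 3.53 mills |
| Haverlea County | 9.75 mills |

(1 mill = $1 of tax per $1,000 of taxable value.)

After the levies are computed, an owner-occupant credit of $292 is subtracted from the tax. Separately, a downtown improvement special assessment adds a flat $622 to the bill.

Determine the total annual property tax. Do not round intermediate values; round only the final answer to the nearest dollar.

$9,938

Assessed value = $588,300 × 0.6 = $352,980
Dunlea School District: $352,980 × 0.01394 = $4,920.5412
Saltmarsh Township: $352,980 × 0.00353 = $1,246.0194
Haverlea County: $352,980 × 0.00975 = $3,441.555
Levies subtotal = $9,608.1156
After credit = $9,608.1156 − $292 = $9,316.1156
Total = $9,316.1156 + $622 = $9,938.1156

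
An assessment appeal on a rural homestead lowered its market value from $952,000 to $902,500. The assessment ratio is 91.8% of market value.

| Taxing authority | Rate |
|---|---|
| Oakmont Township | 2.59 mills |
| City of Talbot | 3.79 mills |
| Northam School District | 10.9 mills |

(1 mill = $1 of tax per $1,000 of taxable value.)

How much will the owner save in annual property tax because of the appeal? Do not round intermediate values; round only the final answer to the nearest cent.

$785.22

Old assessed value = $952,000 × 0.918 = $873,936
New assessed value = $902,500 × 0.918 = $828,495
Combined rate = 0.00259 + 0.00379 + 0.0109 = 0.01728
Old tax = $873,936 × 0.01728 = $15,101.61408
New tax = $828,495 × 0.01728 = $14,316.3936
Reduction = $15,101.61408 − $14,316.3936 = $785.22048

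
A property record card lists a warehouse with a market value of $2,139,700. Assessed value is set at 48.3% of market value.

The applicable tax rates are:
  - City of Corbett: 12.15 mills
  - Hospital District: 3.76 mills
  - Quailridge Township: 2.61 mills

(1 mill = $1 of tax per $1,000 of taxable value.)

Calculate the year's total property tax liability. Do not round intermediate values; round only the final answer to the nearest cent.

Assessed value = $2,139,700 × 0.483 = $1,033,475.1
City of Corbett: $1,033,475.1 × 0.01215 = $12,556.722465
Hospital District: $1,033,475.1 × 0.00376 = $3,885.866376
Quailridge Township: $1,033,475.1 × 0.00261 = $2,697.370011
Total = $12,556.722465 + $3,885.866376 + $2,697.370011 = $19,139.958852

$19,139.96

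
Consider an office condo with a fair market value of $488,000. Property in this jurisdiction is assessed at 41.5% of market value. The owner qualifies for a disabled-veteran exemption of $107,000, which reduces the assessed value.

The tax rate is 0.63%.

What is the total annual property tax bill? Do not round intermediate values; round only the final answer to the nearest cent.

Assessed value = $488,000 × 0.415 = $202,520
Taxable value = $202,520 − $107,000 = $95,520
Tax = $95,520 × 0.0063 = $601.776

$601.78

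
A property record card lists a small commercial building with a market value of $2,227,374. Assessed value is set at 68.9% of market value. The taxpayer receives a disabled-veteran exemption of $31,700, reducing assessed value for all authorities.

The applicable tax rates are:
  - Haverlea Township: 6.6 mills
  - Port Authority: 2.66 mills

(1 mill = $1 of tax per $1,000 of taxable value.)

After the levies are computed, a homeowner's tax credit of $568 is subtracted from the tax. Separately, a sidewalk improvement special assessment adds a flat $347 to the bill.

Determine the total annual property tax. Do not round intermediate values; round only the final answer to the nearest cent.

Assessed value = $2,227,374 × 0.689 = $1,534,660.686
Taxable value = $1,534,660.686 − $31,700 = $1,502,960.686
Haverlea Township: $1,502,960.686 × 0.0066 = $9,919.5405276
Port Authority: $1,502,960.686 × 0.00266 = $3,997.87542476
Levies subtotal = $13,917.41595236
After credit = $13,917.41595236 − $568 = $13,349.41595236
Total = $13,349.41595236 + $347 = $13,696.41595236

$13,696.42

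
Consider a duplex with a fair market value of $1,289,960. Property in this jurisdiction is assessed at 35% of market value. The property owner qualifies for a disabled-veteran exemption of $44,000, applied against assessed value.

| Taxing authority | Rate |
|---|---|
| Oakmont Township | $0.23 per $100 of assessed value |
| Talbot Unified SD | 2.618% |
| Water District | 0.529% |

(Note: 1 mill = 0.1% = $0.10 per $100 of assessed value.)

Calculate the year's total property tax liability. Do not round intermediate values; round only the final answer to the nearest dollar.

Assessed value = $1,289,960 × 0.35 = $451,486
Taxable value = $451,486 − $44,000 = $407,486
Oakmont Township: $407,486 × 0.0023 = $937.2178
Talbot Unified SD: $407,486 × 0.02618 = $10,667.98348
Water District: $407,486 × 0.00529 = $2,155.60094
Total = $13,760.80222

$13,761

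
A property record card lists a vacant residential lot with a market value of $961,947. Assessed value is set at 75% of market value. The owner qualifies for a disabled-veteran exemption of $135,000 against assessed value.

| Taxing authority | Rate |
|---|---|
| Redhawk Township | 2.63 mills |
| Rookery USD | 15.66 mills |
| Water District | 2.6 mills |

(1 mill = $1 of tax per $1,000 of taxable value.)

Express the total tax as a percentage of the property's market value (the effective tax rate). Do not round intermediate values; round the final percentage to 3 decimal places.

1.274%

Assessed value = $961,947 × 0.75 = $721,460.25
Taxable value = $721,460.25 − $135,000 = $586,460.25
Redhawk Township: $586,460.25 × 0.00263 = $1,542.3904575
Rookery USD: $586,460.25 × 0.01566 = $9,183.967515
Water District: $586,460.25 × 0.0026 = $1,524.79665
Total tax = $12,251.1546225
Effective rate = $12,251.1546225 ÷ $961,947 = 1.274% of market value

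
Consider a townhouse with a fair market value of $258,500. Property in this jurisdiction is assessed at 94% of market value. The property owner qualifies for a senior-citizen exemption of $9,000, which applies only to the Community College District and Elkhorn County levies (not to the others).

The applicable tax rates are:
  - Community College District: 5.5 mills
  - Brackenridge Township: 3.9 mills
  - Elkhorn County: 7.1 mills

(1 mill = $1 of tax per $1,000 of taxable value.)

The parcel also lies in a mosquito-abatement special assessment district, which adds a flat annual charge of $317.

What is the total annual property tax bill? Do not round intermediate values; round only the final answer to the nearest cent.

Assessed value = $258,500 × 0.94 = $242,990
Community College District: ($242,990 − $9,000) × 0.0055 = $233,990 × 0.0055 = $1,286.945
Brackenridge Township: $242,990 × 0.0039 = $947.661
Elkhorn County: ($242,990 − $9,000) × 0.0071 = $233,990 × 0.0071 = $1,661.329
Levies subtotal = $3,895.935
Total = $3,895.935 + $317 = $4,212.935

$4,212.94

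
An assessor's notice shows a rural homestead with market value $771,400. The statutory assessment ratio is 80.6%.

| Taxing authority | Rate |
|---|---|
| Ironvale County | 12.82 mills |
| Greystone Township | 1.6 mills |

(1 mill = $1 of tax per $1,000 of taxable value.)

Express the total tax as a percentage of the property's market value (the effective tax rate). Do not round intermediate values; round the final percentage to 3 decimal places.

Assessed value = $771,400 × 0.806 = $621,748.4
Ironvale County: $621,748.4 × 0.01282 = $7,970.814488
Greystone Township: $621,748.4 × 0.0016 = $994.79744
Total tax = $8,965.611928
Effective rate = $8,965.611928 ÷ $771,400 = 1.162% of market value

1.162%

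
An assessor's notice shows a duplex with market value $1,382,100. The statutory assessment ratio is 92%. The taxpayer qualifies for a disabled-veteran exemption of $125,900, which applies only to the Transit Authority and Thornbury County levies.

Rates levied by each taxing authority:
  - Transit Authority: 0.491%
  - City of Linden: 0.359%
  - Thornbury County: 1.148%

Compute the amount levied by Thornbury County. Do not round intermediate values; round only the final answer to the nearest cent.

$13,151.86

Assessed value = $1,382,100 × 0.92 = $1,271,532
Thornbury County taxable value = $1,271,532 − $125,900 = $1,145,632
Thornbury County levy = $1,145,632 × 0.01148 = $13,151.85536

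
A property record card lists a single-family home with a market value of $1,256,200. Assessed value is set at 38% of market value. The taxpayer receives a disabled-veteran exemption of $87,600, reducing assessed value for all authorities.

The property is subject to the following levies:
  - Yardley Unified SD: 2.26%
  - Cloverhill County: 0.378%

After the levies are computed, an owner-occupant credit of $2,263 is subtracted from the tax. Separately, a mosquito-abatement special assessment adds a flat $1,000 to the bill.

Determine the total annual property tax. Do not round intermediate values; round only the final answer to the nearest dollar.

Assessed value = $1,256,200 × 0.38 = $477,356
Taxable value = $477,356 − $87,600 = $389,756
Yardley Unified SD: $389,756 × 0.0226 = $8,808.4856
Cloverhill County: $389,756 × 0.00378 = $1,473.27768
Levies subtotal = $10,281.76328
After credit = $10,281.76328 − $2,263 = $8,018.76328
Total = $8,018.76328 + $1,000 = $9,018.76328

$9,019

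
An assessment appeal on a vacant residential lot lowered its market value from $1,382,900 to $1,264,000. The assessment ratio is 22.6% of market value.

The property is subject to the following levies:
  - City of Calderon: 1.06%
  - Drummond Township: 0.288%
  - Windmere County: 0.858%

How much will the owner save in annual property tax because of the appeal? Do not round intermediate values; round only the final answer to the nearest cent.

$592.78

Old assessed value = $1,382,900 × 0.226 = $312,535.4
New assessed value = $1,264,000 × 0.226 = $285,664
Combined rate = 0.0106 + 0.00288 + 0.00858 = 0.02206
Old tax = $312,535.4 × 0.02206 = $6,894.530924
New tax = $285,664 × 0.02206 = $6,301.74784
Reduction = $6,894.530924 − $6,301.74784 = $592.783084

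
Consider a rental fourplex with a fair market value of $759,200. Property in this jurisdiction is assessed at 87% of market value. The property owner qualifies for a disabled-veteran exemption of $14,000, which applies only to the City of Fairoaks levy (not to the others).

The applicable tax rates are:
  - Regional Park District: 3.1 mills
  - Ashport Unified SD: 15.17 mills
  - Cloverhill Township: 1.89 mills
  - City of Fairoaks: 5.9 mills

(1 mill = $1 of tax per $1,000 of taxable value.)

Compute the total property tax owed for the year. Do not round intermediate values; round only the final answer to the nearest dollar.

$17,130

Assessed value = $759,200 × 0.87 = $660,504
Regional Park District: $660,504 × 0.0031 = $2,047.5624
Ashport Unified SD: $660,504 × 0.01517 = $10,019.84568
Cloverhill Township: $660,504 × 0.00189 = $1,248.35256
City of Fairoaks: ($660,504 − $14,000) × 0.0059 = $646,504 × 0.0059 = $3,814.3736
Total = $17,130.13424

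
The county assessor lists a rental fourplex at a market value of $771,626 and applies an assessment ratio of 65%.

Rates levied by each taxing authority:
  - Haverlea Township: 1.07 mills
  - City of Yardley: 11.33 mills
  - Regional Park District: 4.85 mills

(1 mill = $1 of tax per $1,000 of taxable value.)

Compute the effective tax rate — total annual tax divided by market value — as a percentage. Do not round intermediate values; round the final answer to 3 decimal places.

1.121%

Assessed value = $771,626 × 0.65 = $501,556.9
Haverlea Township: $501,556.9 × 0.00107 = $536.665883
City of Yardley: $501,556.9 × 0.01133 = $5,682.639677
Regional Park District: $501,556.9 × 0.00485 = $2,432.550965
Total tax = $8,651.856525
Effective rate = $8,651.856525 ÷ $771,626 = 1.121% of market value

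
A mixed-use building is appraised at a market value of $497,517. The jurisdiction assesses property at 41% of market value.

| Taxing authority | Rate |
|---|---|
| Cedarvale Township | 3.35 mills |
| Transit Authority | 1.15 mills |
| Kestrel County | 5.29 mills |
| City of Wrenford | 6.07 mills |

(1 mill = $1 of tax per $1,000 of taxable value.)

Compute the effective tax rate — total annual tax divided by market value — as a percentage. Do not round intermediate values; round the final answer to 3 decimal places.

Assessed value = $497,517 × 0.41 = $203,981.97
Cedarvale Township: $203,981.97 × 0.00335 = $683.3395995
Transit Authority: $203,981.97 × 0.00115 = $234.5792655
Kestrel County: $203,981.97 × 0.00529 = $1,079.0646213
City of Wrenford: $203,981.97 × 0.00607 = $1,238.1705579
Total tax = $3,235.1540442
Effective rate = $3,235.1540442 ÷ $497,517 = 0.650% of market value

0.650%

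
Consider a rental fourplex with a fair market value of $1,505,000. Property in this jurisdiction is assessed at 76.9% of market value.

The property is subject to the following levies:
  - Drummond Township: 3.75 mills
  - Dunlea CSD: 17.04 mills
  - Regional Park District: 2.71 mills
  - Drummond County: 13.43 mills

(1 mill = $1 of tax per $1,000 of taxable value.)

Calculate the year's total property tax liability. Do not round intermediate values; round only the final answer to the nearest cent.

Assessed value = $1,505,000 × 0.769 = $1,157,345
Drummond Township: $1,157,345 × 0.00375 = $4,340.04375
Dunlea CSD: $1,157,345 × 0.01704 = $19,721.1588
Regional Park District: $1,157,345 × 0.00271 = $3,136.40495
Drummond County: $1,157,345 × 0.01343 = $15,543.14335
Total = $4,340.04375 + $19,721.1588 + $3,136.40495 + $15,543.14335 = $42,740.75085

$42,740.75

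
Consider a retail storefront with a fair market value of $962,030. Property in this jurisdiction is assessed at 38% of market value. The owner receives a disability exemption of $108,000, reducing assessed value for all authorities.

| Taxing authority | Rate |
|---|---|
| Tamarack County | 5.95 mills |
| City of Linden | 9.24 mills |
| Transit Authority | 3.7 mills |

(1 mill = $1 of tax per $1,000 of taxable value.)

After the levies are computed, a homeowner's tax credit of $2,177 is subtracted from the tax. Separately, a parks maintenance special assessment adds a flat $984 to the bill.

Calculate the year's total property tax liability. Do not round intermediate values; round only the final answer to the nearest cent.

Assessed value = $962,030 × 0.38 = $365,571.4
Taxable value = $365,571.4 − $108,000 = $257,571.4
Tamarack County: $257,571.4 × 0.00595 = $1,532.54983
City of Linden: $257,571.4 × 0.00924 = $2,379.959736
Transit Authority: $257,571.4 × 0.0037 = $953.01418
Levies subtotal = $4,865.523746
After credit = $4,865.523746 − $2,177 = $2,688.523746
Total = $2,688.523746 + $984 = $3,672.523746

$3,672.52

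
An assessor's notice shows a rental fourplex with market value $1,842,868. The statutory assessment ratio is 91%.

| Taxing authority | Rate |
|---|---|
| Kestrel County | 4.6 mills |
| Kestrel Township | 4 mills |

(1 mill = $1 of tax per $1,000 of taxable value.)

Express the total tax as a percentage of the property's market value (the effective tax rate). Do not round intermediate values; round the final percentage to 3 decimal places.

0.783%

Assessed value = $1,842,868 × 0.91 = $1,677,009.88
Kestrel County: $1,677,009.88 × 0.0046 = $7,714.245448
Kestrel Township: $1,677,009.88 × 0.004 = $6,708.03952
Total tax = $14,422.284968
Effective rate = $14,422.284968 ÷ $1,842,868 = 0.783% of market value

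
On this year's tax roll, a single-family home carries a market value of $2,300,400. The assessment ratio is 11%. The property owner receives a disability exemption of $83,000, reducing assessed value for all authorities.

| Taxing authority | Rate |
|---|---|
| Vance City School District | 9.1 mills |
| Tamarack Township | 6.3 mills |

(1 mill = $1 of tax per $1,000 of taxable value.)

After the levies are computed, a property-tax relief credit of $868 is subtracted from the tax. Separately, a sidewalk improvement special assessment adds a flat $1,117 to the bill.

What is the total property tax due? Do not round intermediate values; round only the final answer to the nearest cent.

$2,867.68

Assessed value = $2,300,400 × 0.11 = $253,044
Taxable value = $253,044 − $83,000 = $170,044
Vance City School District: $170,044 × 0.0091 = $1,547.4004
Tamarack Township: $170,044 × 0.0063 = $1,071.2772
Levies subtotal = $2,618.6776
After credit = $2,618.6776 − $868 = $1,750.6776
Total = $1,750.6776 + $1,117 = $2,867.6776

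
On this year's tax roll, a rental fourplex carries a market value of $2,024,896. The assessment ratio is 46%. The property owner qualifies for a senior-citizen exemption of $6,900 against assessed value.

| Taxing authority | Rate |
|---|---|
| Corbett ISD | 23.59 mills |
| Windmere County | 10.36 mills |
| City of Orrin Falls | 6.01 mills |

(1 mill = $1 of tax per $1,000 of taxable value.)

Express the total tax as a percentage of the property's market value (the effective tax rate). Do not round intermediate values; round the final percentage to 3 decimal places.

Assessed value = $2,024,896 × 0.46 = $931,452.16
Taxable value = $931,452.16 − $6,900 = $924,552.16
Corbett ISD: $924,552.16 × 0.02359 = $21,810.1854544
Windmere County: $924,552.16 × 0.01036 = $9,578.3603776
City of Orrin Falls: $924,552.16 × 0.00601 = $5,556.5584816
Total tax = $36,945.1043136
Effective rate = $36,945.1043136 ÷ $2,024,896 = 1.825% of market value

1.825%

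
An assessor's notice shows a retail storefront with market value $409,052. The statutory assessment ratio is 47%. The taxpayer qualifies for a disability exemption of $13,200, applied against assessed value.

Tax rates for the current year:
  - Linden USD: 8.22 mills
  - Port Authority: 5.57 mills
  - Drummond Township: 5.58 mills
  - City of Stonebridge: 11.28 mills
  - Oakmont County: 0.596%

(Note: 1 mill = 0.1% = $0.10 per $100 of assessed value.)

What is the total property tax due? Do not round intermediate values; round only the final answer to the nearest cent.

$6,555.18

Assessed value = $409,052 × 0.47 = $192,254.44
Taxable value = $192,254.44 − $13,200 = $179,054.44
Linden USD: $179,054.44 × 0.00822 = $1,471.8274968
Port Authority: $179,054.44 × 0.00557 = $997.3332308
Drummond Township: $179,054.44 × 0.00558 = $999.1237752
City of Stonebridge: $179,054.44 × 0.01128 = $2,019.7340832
Oakmont County: $179,054.44 × 0.00596 = $1,067.1644624
Total = $6,555.1830484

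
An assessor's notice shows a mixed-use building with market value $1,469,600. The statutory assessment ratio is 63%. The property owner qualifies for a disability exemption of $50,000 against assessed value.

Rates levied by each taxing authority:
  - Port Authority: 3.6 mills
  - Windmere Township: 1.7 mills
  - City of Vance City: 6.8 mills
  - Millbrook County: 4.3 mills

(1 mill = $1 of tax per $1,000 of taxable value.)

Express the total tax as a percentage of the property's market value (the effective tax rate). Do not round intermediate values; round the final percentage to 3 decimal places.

0.977%

Assessed value = $1,469,600 × 0.63 = $925,848
Taxable value = $925,848 − $50,000 = $875,848
Port Authority: $875,848 × 0.0036 = $3,153.0528
Windmere Township: $875,848 × 0.0017 = $1,488.9416
City of Vance City: $875,848 × 0.0068 = $5,955.7664
Millbrook County: $875,848 × 0.0043 = $3,766.1464
Total tax = $14,363.9072
Effective rate = $14,363.9072 ÷ $1,469,600 = 0.977% of market value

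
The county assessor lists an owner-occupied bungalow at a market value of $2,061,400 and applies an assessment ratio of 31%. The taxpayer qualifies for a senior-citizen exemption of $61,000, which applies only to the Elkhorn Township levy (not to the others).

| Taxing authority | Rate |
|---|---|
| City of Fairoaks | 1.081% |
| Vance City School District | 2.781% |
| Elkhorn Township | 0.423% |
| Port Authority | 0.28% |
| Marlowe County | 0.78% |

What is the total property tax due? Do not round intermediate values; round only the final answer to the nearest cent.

$33,898.34

Assessed value = $2,061,400 × 0.31 = $639,034
City of Fairoaks: $639,034 × 0.01081 = $6,907.95754
Vance City School District: $639,034 × 0.02781 = $17,771.53554
Elkhorn Township: ($639,034 − $61,000) × 0.00423 = $578,034 × 0.00423 = $2,445.08382
Port Authority: $639,034 × 0.0028 = $1,789.2952
Marlowe County: $639,034 × 0.0078 = $4,984.4652
Total = $33,898.3373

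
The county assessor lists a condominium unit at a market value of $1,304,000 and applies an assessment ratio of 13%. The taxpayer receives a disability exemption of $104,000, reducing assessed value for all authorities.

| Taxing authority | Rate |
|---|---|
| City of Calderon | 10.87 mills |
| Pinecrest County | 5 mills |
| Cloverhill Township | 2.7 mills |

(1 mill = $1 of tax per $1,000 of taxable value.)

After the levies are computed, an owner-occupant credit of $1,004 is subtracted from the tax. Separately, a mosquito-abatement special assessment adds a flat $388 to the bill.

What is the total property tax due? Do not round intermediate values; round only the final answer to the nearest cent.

Assessed value = $1,304,000 × 0.13 = $169,520
Taxable value = $169,520 − $104,000 = $65,520
City of Calderon: $65,520 × 0.01087 = $712.2024
Pinecrest County: $65,520 × 0.005 = $327.6
Cloverhill Township: $65,520 × 0.0027 = $176.904
Levies subtotal = $1,216.7064
After credit = $1,216.7064 − $1,004 = $212.7064
Total = $212.7064 + $388 = $600.7064

$600.71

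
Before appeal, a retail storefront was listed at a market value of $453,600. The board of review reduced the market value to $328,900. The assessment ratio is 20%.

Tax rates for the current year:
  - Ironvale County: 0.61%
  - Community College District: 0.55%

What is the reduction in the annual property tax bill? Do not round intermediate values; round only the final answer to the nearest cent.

Old assessed value = $453,600 × 0.2 = $90,720
New assessed value = $328,900 × 0.2 = $65,780
Combined rate = 0.0061 + 0.0055 = 0.0116
Old tax = $90,720 × 0.0116 = $1,052.352
New tax = $65,780 × 0.0116 = $763.048
Reduction = $1,052.352 − $763.048 = $289.304

$289.30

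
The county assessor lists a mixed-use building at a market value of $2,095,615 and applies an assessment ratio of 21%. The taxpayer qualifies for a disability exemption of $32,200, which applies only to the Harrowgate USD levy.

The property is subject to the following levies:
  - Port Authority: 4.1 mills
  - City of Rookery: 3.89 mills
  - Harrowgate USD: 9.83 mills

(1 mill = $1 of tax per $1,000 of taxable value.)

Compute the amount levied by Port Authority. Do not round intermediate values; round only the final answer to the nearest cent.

Assessed value = $2,095,615 × 0.21 = $440,079.15
Port Authority taxable value = $440,079.15 (exemption does not apply)
Port Authority levy = $440,079.15 × 0.0041 = $1,804.324515

$1,804.32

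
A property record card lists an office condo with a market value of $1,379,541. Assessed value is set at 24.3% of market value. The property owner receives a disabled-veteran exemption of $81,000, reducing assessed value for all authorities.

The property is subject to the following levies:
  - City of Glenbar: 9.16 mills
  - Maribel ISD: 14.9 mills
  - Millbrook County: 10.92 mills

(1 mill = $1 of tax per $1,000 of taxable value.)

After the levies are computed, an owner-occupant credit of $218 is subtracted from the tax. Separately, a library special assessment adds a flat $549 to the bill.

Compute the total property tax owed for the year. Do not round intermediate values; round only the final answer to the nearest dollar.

$9,224

Assessed value = $1,379,541 × 0.243 = $335,228.463
Taxable value = $335,228.463 − $81,000 = $254,228.463
City of Glenbar: $254,228.463 × 0.00916 = $2,328.73272108
Maribel ISD: $254,228.463 × 0.0149 = $3,788.0040987
Millbrook County: $254,228.463 × 0.01092 = $2,776.17481596
Levies subtotal = $8,892.91163574
After credit = $8,892.91163574 − $218 = $8,674.91163574
Total = $8,674.91163574 + $549 = $9,223.91163574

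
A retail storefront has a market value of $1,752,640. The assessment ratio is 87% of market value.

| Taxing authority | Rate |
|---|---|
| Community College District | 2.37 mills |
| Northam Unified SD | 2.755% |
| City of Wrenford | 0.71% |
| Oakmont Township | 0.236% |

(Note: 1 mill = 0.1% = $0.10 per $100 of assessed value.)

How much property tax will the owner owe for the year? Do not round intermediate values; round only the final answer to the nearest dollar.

Assessed value = $1,752,640 × 0.87 = $1,524,796.8
Community College District: $1,524,796.8 × 0.00237 = $3,613.768416
Northam Unified SD: $1,524,796.8 × 0.02755 = $42,008.15184
City of Wrenford: $1,524,796.8 × 0.0071 = $10,826.05728
Oakmont Township: $1,524,796.8 × 0.00236 = $3,598.520448
Total = $60,046.497984

$60,046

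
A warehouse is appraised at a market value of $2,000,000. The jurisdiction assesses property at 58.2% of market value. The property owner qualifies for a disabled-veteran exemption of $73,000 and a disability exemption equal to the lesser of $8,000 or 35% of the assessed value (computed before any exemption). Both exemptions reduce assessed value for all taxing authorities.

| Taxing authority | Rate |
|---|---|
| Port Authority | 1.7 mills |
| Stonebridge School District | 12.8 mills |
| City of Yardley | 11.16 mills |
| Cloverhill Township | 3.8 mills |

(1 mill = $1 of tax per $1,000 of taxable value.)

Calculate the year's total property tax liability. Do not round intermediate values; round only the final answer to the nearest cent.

$31,905.18

Assessed value = $2,000,000 × 0.582 = $1,164,000
Disability exemption = min($8,000, 35% × $1,164,000) = min($8,000, $407,400) = $8,000 (dollar cap binds)
Taxable value = $1,164,000 − $73,000 − $8,000 = $1,083,000
Port Authority: $1,083,000 × 0.0017 = $1,841.1
Stonebridge School District: $1,083,000 × 0.0128 = $13,862.4
City of Yardley: $1,083,000 × 0.01116 = $12,086.28
Cloverhill Township: $1,083,000 × 0.0038 = $4,115.4
Total = $31,905.18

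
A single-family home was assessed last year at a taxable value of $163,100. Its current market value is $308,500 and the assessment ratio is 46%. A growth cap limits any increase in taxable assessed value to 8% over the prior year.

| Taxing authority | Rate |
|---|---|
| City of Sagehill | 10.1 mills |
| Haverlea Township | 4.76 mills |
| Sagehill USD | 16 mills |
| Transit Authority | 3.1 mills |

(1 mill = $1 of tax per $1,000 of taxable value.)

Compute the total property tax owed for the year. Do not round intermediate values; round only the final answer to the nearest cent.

$4,819.26

Uncapped assessed value = $308,500 × 0.46 = $141,910
Cap limit = $163,100 × 1.08 = $176,148
Taxable assessed value = min($141,910, $176,148) = $141,910 (cap does not bind)
City of Sagehill: $141,910 × 0.0101 = $1,433.291
Haverlea Township: $141,910 × 0.00476 = $675.4916
Sagehill USD: $141,910 × 0.016 = $2,270.56
Transit Authority: $141,910 × 0.0031 = $439.921
Total = $4,819.2636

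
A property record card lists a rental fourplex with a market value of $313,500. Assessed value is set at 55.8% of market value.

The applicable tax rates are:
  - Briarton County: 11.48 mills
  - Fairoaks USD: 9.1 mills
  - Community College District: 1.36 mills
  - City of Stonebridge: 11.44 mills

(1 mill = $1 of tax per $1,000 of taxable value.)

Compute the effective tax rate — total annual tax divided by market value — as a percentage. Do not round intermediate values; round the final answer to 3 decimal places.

1.863%

Assessed value = $313,500 × 0.558 = $174,933
Briarton County: $174,933 × 0.01148 = $2,008.23084
Fairoaks USD: $174,933 × 0.0091 = $1,591.8903
Community College District: $174,933 × 0.00136 = $237.90888
City of Stonebridge: $174,933 × 0.01144 = $2,001.23352
Total tax = $5,839.26354
Effective rate = $5,839.26354 ÷ $313,500 = 1.863% of market value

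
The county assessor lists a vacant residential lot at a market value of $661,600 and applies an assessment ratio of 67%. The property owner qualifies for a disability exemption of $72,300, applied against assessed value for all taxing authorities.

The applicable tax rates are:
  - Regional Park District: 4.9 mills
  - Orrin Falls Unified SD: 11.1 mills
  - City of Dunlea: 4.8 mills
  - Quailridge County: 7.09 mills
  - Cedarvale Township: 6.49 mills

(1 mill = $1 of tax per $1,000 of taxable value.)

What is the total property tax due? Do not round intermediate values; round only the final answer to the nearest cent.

$12,754.02

Assessed value = $661,600 × 0.67 = $443,272
Taxable value = $443,272 − $72,300 = $370,972
Regional Park District: $370,972 × 0.0049 = $1,817.7628
Orrin Falls Unified SD: $370,972 × 0.0111 = $4,117.7892
City of Dunlea: $370,972 × 0.0048 = $1,780.6656
Quailridge County: $370,972 × 0.00709 = $2,630.19148
Cedarvale Township: $370,972 × 0.00649 = $2,407.60828
Total = $1,817.7628 + $4,117.7892 + $1,780.6656 + $2,630.19148 + $2,407.60828 = $12,754.01736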